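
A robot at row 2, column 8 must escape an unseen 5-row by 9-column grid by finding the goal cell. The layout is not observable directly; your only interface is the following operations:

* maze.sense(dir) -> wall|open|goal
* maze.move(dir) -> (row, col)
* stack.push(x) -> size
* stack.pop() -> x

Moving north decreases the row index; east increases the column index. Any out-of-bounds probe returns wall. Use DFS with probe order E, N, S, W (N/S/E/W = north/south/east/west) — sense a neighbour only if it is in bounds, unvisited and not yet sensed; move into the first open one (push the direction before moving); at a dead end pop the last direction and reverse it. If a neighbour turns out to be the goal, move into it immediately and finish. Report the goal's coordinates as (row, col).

→ maze.sense(dir: north)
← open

→ stack.push(x: north)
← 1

→ maze.move(dir: north)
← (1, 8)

→ maze.sense(dir: north)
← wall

→ maze.sense(dir: west)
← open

→ stack.push(x: west)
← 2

→ maze.move(dir: west)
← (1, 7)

→ maze.sense(dir: north)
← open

→ stack.push(x: north)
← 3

→ maze.move(dir: north)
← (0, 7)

→ maze.sense(dir: west)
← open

→ stack.push(x: west)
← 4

→ maze.move(dir: west)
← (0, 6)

→ maze.sense(dir: south)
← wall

→ maze.sense(dir: west)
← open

→ stack.push(x: west)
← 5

→ maze.move(dir: west)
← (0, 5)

→ maze.sense(dir: south)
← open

→ stack.push(x: south)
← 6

→ maze.move(dir: south)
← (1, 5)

→ maze.sense(dir: south)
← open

→ stack.push(x: south)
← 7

→ maze.move(dir: south)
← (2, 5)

→ maze.sense(dir: east)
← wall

→ maze.sense(dir: south)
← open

→ stack.push(x: south)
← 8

→ maze.move(dir: south)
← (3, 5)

→ maze.sense(dir: east)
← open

→ stack.push(x: east)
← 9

→ maze.move(dir: east)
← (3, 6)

→ maze.sense(dir: east)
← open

→ stack.push(x: east)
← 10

→ maze.move(dir: east)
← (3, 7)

→ maze.sense(dir: east)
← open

→ stack.push(x: east)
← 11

→ maze.move(dir: east)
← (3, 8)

→ maze.sense(dir: south)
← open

→ stack.push(x: south)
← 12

→ maze.move(dir: south)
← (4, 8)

→ maze.sense(dir: west)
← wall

→ stack.pop()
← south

→ maze.move(dir: north)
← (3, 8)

→ stack.pop()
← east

→ maze.move(dir: west)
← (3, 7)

→ maze.sense(dir: north)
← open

→ stack.push(x: north)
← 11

→ maze.move(dir: north)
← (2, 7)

→ stack.pop()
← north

→ maze.move(dir: south)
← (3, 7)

→ stack.pop()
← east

→ maze.move(dir: west)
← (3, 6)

→ maze.sense(dir: south)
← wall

→ stack.pop()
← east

→ maze.move(dir: west)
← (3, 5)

→ maze.sense(dir: south)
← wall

→ maze.sense(dir: west)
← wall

→ stack.pop()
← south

→ maze.move(dir: north)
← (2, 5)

→ maze.sense(dir: west)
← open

→ stack.push(x: west)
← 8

→ maze.move(dir: west)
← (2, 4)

→ maze.sense(dir: north)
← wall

→ maze.sense(dir: west)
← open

→ stack.push(x: west)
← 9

→ maze.move(dir: west)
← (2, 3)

→ maze.sense(dir: north)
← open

→ stack.push(x: north)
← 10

→ maze.move(dir: north)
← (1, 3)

→ maze.sense(dir: north)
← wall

→ maze.sense(dir: west)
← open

→ stack.push(x: west)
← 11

→ maze.move(dir: west)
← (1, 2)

→ maze.sense(dir: north)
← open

→ stack.push(x: north)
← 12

→ maze.move(dir: north)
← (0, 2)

→ maze.sense(dir: west)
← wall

→ stack.pop()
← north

→ maze.move(dir: south)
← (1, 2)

→ maze.sense(dir: south)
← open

→ stack.push(x: south)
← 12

→ maze.move(dir: south)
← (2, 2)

→ maze.sense(dir: south)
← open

→ stack.push(x: south)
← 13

→ maze.move(dir: south)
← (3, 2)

→ maze.sense(dir: east)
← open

→ stack.push(x: east)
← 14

→ maze.move(dir: east)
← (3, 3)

→ maze.sense(dir: south)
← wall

→ stack.pop()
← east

→ maze.move(dir: west)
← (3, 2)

→ maze.sense(dir: south)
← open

→ stack.push(x: south)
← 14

→ maze.move(dir: south)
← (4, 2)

→ maze.sense(dir: west)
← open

→ stack.push(x: west)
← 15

→ maze.move(dir: west)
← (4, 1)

→ maze.sense(dir: north)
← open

→ stack.push(x: north)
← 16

→ maze.move(dir: north)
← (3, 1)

→ maze.sense(dir: north)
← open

→ stack.push(x: north)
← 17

→ maze.move(dir: north)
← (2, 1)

→ maze.sense(dir: north)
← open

→ stack.push(x: north)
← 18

→ maze.move(dir: north)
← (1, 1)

→ maze.sense(dir: west)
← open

→ stack.push(x: west)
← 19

→ maze.move(dir: west)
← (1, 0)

→ maze.sense(dir: north)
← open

→ stack.push(x: north)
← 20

→ maze.move(dir: north)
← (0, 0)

→ stack.pop()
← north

→ maze.move(dir: south)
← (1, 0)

→ maze.sense(dir: south)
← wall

→ stack.pop()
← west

→ maze.move(dir: east)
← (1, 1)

→ stack.pop()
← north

→ maze.move(dir: south)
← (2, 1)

→ stack.pop()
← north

→ maze.move(dir: south)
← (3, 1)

→ maze.sense(dir: west)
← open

→ stack.push(x: west)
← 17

→ maze.move(dir: west)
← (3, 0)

→ maze.sense(dir: south)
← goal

→ maze.move(dir: south)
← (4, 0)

Answer: (4, 0)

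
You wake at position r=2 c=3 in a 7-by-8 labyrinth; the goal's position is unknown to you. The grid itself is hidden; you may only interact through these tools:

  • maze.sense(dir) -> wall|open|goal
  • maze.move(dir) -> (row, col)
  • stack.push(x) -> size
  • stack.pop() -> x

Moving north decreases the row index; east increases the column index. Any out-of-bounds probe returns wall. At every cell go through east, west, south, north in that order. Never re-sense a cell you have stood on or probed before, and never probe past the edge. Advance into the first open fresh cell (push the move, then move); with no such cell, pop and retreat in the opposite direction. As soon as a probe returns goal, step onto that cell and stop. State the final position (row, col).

% maze.sense(dir=east) : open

% stack.push(x=east) : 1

% maze.move(dir=east) : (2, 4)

% maze.sense(dir=east) : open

% stack.push(x=east) : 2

% maze.move(dir=east) : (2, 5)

% maze.sense(dir=east) : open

% stack.push(x=east) : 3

% maze.move(dir=east) : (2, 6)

% maze.sense(dir=east) : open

% stack.push(x=east) : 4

% maze.move(dir=east) : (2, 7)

% maze.sense(dir=south) : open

% stack.push(x=south) : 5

% maze.move(dir=south) : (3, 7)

% maze.sense(dir=west) : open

% stack.push(x=west) : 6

% maze.move(dir=west) : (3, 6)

% maze.sense(dir=west) : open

% stack.push(x=west) : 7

% maze.move(dir=west) : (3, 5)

% maze.sense(dir=west) : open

% stack.push(x=west) : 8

% maze.move(dir=west) : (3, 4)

% maze.sense(dir=west) : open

% stack.push(x=west) : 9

% maze.move(dir=west) : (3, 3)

% maze.sense(dir=west) : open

% stack.push(x=west) : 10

% maze.move(dir=west) : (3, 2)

% maze.sense(dir=west) : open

% stack.push(x=west) : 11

% maze.move(dir=west) : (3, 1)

% maze.sense(dir=west) : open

% stack.push(x=west) : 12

% maze.move(dir=west) : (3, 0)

% maze.sense(dir=south) : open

% stack.push(x=south) : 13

% maze.move(dir=south) : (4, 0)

% maze.sense(dir=east) : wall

% maze.sense(dir=south) : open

% stack.push(x=south) : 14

% maze.move(dir=south) : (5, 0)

% maze.sense(dir=east) : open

% stack.push(x=east) : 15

% maze.move(dir=east) : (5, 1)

% maze.sense(dir=east) : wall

% maze.sense(dir=south) : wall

% stack.pop() : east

% maze.move(dir=west) : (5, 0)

% maze.sense(dir=south) : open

% stack.push(x=south) : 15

% maze.move(dir=south) : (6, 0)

% stack.pop() : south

% maze.move(dir=north) : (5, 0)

% stack.pop() : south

% maze.move(dir=north) : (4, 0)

% stack.pop() : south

% maze.move(dir=north) : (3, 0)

% maze.sense(dir=north) : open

% stack.push(x=north) : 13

% maze.move(dir=north) : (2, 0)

% maze.sense(dir=east) : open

% stack.push(x=east) : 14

% maze.move(dir=east) : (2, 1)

% maze.sense(dir=east) : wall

% maze.sense(dir=north) : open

% stack.push(x=north) : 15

% maze.move(dir=north) : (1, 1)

% maze.sense(dir=east) : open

% stack.push(x=east) : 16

% maze.move(dir=east) : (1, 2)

% maze.sense(dir=east) : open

% stack.push(x=east) : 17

% maze.move(dir=east) : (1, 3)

% maze.sense(dir=east) : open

% stack.push(x=east) : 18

% maze.move(dir=east) : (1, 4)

% maze.sense(dir=east) : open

% stack.push(x=east) : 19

% maze.move(dir=east) : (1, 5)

% maze.sense(dir=east) : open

% stack.push(x=east) : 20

% maze.move(dir=east) : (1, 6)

% maze.sense(dir=east) : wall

% maze.sense(dir=north) : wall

% stack.pop() : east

% maze.move(dir=west) : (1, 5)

% maze.sense(dir=north) : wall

% stack.pop() : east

% maze.move(dir=west) : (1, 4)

% maze.sense(dir=north) : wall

% stack.pop() : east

% maze.move(dir=west) : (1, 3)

% maze.sense(dir=north) : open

% stack.push(x=north) : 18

% maze.move(dir=north) : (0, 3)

% maze.sense(dir=west) : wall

% stack.pop() : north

% maze.move(dir=south) : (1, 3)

% stack.pop() : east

% maze.move(dir=west) : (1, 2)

% stack.pop() : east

% maze.move(dir=west) : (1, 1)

% maze.sense(dir=west) : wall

% maze.sense(dir=north) : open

% stack.push(x=north) : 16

% maze.move(dir=north) : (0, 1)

% maze.sense(dir=west) : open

% stack.push(x=west) : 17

% maze.move(dir=west) : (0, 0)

% stack.pop() : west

% maze.move(dir=east) : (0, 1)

% stack.pop() : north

% maze.move(dir=south) : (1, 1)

% stack.pop() : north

% maze.move(dir=south) : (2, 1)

% stack.pop() : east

% maze.move(dir=west) : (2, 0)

% stack.pop() : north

% maze.move(dir=south) : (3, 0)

% stack.pop() : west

% maze.move(dir=east) : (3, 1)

% stack.pop() : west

% maze.move(dir=east) : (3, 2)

% maze.sense(dir=south) : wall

% stack.pop() : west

% maze.move(dir=east) : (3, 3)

% maze.sense(dir=south) : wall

% stack.pop() : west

% maze.move(dir=east) : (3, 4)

% maze.sense(dir=south) : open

% stack.push(x=south) : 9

% maze.move(dir=south) : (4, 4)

% maze.sense(dir=east) : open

% stack.push(x=east) : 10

% maze.move(dir=east) : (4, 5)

% maze.sense(dir=east) : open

% stack.push(x=east) : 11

% maze.move(dir=east) : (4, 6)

% maze.sense(dir=east) : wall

% maze.sense(dir=south) : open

% stack.push(x=south) : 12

% maze.move(dir=south) : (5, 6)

% maze.sense(dir=east) : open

% stack.push(x=east) : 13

% maze.move(dir=east) : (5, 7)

% maze.sense(dir=south) : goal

% maze.move(dir=south) : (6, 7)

Answer: (6, 7)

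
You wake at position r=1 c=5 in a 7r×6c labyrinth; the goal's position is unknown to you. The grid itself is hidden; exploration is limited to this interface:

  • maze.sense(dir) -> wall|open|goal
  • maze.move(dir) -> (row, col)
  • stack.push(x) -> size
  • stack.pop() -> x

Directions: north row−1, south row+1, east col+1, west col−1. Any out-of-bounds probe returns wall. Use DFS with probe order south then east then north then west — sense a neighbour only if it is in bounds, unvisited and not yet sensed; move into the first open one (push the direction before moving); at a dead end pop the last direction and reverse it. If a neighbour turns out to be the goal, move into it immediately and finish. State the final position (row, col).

-> maze.sense(dir=south)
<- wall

-> maze.sense(dir=north)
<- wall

-> maze.sense(dir=west)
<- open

-> stack.push(x=west)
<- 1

-> maze.move(dir=west)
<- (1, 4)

-> maze.sense(dir=south)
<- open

-> stack.push(x=south)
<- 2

-> maze.move(dir=south)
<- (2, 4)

-> maze.sense(dir=south)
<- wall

-> maze.sense(dir=west)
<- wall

-> stack.pop()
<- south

-> maze.move(dir=north)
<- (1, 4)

-> maze.sense(dir=north)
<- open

-> stack.push(x=north)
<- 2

-> maze.move(dir=north)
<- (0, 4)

-> maze.sense(dir=west)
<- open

-> stack.push(x=west)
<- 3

-> maze.move(dir=west)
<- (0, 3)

-> maze.sense(dir=south)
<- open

-> stack.push(x=south)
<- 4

-> maze.move(dir=south)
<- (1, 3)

-> maze.sense(dir=west)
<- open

-> stack.push(x=west)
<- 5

-> maze.move(dir=west)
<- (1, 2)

-> maze.sense(dir=south)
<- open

-> stack.push(x=south)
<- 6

-> maze.move(dir=south)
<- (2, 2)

-> maze.sense(dir=south)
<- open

-> stack.push(x=south)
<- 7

-> maze.move(dir=south)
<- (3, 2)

-> maze.sense(dir=south)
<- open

-> stack.push(x=south)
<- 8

-> maze.move(dir=south)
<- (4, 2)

-> maze.sense(dir=south)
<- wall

-> maze.sense(dir=east)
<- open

-> stack.push(x=east)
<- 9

-> maze.move(dir=east)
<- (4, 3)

-> maze.sense(dir=south)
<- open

-> stack.push(x=south)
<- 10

-> maze.move(dir=south)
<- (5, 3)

-> maze.sense(dir=south)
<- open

-> stack.push(x=south)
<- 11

-> maze.move(dir=south)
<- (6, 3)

-> maze.sense(dir=east)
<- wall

-> maze.sense(dir=west)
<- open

-> stack.push(x=west)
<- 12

-> maze.move(dir=west)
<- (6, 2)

-> maze.sense(dir=west)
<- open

-> stack.push(x=west)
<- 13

-> maze.move(dir=west)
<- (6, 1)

-> maze.sense(dir=north)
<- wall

-> maze.sense(dir=west)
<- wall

-> stack.pop()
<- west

-> maze.move(dir=east)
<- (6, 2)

-> stack.pop()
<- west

-> maze.move(dir=east)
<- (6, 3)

-> stack.pop()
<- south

-> maze.move(dir=north)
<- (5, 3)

-> maze.sense(dir=east)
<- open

-> stack.push(x=east)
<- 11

-> maze.move(dir=east)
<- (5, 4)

-> maze.sense(dir=east)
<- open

-> stack.push(x=east)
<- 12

-> maze.move(dir=east)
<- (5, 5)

-> maze.sense(dir=south)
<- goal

-> maze.move(dir=south)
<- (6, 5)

Answer: (6, 5)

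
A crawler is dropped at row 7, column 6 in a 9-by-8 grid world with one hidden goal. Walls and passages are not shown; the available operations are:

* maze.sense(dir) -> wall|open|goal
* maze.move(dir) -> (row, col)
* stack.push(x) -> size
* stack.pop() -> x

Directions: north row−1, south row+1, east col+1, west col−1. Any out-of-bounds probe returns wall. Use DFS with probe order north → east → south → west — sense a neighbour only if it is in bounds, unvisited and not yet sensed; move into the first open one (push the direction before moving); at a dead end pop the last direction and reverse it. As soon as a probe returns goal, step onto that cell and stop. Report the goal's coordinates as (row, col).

Do: maze.sense[dir: north]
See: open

Do: stack.push[x: north]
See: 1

Do: maze.move[dir: north]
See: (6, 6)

Do: maze.sense[dir: north]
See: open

Do: stack.push[x: north]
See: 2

Do: maze.move[dir: north]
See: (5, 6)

Do: maze.sense[dir: north]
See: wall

Do: maze.sense[dir: east]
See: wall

Do: maze.sense[dir: west]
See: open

Do: stack.push[x: west]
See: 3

Do: maze.move[dir: west]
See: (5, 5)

Do: maze.sense[dir: north]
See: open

Do: stack.push[x: north]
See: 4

Do: maze.move[dir: north]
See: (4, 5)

Do: maze.sense[dir: north]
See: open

Do: stack.push[x: north]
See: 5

Do: maze.move[dir: north]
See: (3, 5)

Do: maze.sense[dir: north]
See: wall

Do: maze.sense[dir: east]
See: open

Do: stack.push[x: east]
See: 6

Do: maze.move[dir: east]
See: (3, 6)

Do: maze.sense[dir: north]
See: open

Do: stack.push[x: north]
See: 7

Do: maze.move[dir: north]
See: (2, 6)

Do: maze.sense[dir: north]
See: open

Do: stack.push[x: north]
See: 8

Do: maze.move[dir: north]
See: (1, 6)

Do: maze.sense[dir: north]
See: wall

Do: maze.sense[dir: east]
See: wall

Do: maze.sense[dir: west]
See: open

Do: stack.push[x: west]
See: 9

Do: maze.move[dir: west]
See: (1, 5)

Do: maze.sense[dir: north]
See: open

Do: stack.push[x: north]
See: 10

Do: maze.move[dir: north]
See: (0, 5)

Do: maze.sense[dir: west]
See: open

Do: stack.push[x: west]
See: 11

Do: maze.move[dir: west]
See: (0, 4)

Do: maze.sense[dir: south]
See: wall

Do: maze.sense[dir: west]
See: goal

Do: maze.move[dir: west]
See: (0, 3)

Answer: (0, 3)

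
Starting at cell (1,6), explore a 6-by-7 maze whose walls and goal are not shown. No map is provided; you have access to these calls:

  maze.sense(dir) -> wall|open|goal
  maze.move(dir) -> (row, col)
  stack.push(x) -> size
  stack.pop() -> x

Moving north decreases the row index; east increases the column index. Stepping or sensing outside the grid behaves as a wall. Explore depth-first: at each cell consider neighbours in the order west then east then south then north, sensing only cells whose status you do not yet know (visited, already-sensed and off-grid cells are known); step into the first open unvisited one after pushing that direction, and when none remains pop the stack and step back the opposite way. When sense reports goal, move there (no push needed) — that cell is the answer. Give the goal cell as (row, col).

> sense dir='west'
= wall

> sense dir='south'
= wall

> sense dir='north'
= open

> push x='north'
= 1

> move dir='north'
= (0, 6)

> sense dir='west'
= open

> push x='west'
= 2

> move dir='west'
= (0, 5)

> sense dir='west'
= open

> push x='west'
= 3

> move dir='west'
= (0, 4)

> sense dir='west'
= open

> push x='west'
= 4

> move dir='west'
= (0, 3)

> sense dir='west'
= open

> push x='west'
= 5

> move dir='west'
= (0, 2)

> sense dir='west'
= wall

> sense dir='south'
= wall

> pop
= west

> move dir='east'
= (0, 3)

> sense dir='south'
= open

> push x='south'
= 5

> move dir='south'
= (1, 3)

> sense dir='east'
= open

> push x='east'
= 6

> move dir='east'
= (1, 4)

> sense dir='south'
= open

> push x='south'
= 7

> move dir='south'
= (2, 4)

> sense dir='west'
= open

> push x='west'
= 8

> move dir='west'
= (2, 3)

> sense dir='west'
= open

> push x='west'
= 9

> move dir='west'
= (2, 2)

> sense dir='west'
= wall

> sense dir='south'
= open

> push x='south'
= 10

> move dir='south'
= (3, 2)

> sense dir='west'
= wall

> sense dir='east'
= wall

> sense dir='south'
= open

> push x='south'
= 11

> move dir='south'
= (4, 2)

> sense dir='west'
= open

> push x='west'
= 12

> move dir='west'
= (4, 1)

> sense dir='west'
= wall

> sense dir='south'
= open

> push x='south'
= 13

> move dir='south'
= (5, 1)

> sense dir='west'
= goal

> move dir='west'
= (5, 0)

Answer: (5, 0)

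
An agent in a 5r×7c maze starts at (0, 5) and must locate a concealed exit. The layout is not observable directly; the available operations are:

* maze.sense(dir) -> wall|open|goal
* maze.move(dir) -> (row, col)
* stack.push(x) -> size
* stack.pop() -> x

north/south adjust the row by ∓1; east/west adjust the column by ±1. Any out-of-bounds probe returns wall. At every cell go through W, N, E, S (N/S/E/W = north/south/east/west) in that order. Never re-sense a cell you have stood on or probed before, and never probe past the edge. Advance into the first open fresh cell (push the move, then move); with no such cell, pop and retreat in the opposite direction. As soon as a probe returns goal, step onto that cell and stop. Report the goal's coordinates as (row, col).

·→ maze.sense(dir='west')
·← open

·→ stack.push(x='west')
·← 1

·→ maze.move(dir='west')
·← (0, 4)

·→ maze.sense(dir='west')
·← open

·→ stack.push(x='west')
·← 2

·→ maze.move(dir='west')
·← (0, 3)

·→ maze.sense(dir='west')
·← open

·→ stack.push(x='west')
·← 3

·→ maze.move(dir='west')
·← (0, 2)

·→ maze.sense(dir='west')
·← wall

·→ maze.sense(dir='south')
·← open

·→ stack.push(x='south')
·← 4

·→ maze.move(dir='south')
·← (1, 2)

·→ maze.sense(dir='west')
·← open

·→ stack.push(x='west')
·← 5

·→ maze.move(dir='west')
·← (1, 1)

·→ maze.sense(dir='west')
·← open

·→ stack.push(x='west')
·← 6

·→ maze.move(dir='west')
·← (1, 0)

·→ maze.sense(dir='north')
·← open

·→ stack.push(x='north')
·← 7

·→ maze.move(dir='north')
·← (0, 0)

·→ stack.pop()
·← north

·→ maze.move(dir='south')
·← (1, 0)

·→ maze.sense(dir='south')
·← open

·→ stack.push(x='south')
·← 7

·→ maze.move(dir='south')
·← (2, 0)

·→ maze.sense(dir='east')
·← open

·→ stack.push(x='east')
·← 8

·→ maze.move(dir='east')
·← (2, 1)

·→ maze.sense(dir='east')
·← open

·→ stack.push(x='east')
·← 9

·→ maze.move(dir='east')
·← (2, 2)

·→ maze.sense(dir='east')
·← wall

·→ maze.sense(dir='south')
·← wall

·→ stack.pop()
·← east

·→ maze.move(dir='west')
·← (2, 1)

·→ maze.sense(dir='south')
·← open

·→ stack.push(x='south')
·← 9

·→ maze.move(dir='south')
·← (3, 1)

·→ maze.sense(dir='west')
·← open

·→ stack.push(x='west')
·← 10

·→ maze.move(dir='west')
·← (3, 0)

·→ maze.sense(dir='south')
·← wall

·→ stack.pop()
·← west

·→ maze.move(dir='east')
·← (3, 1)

·→ maze.sense(dir='south')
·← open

·→ stack.push(x='south')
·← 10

·→ maze.move(dir='south')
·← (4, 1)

·→ maze.sense(dir='east')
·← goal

·→ maze.move(dir='east')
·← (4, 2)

Answer: (4, 2)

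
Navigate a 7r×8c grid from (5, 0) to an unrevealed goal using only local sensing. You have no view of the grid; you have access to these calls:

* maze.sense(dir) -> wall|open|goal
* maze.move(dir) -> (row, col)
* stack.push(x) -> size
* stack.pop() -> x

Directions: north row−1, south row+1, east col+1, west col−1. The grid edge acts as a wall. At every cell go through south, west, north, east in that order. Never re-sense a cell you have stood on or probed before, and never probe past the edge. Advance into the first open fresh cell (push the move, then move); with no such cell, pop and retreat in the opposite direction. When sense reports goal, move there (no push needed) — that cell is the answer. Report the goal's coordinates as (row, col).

==> maze.sense(dir→south)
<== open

==> stack.push(x→south)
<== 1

==> maze.move(dir→south)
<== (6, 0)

==> maze.sense(dir→east)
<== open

==> stack.push(x→east)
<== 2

==> maze.move(dir→east)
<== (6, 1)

==> maze.sense(dir→north)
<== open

==> stack.push(x→north)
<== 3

==> maze.move(dir→north)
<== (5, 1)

==> maze.sense(dir→north)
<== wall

==> maze.sense(dir→east)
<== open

==> stack.push(x→east)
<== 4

==> maze.move(dir→east)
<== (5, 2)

==> maze.sense(dir→south)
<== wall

==> maze.sense(dir→north)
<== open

==> stack.push(x→north)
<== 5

==> maze.move(dir→north)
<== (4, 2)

==> maze.sense(dir→north)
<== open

==> stack.push(x→north)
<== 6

==> maze.move(dir→north)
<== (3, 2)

==> maze.sense(dir→west)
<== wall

==> maze.sense(dir→north)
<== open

==> stack.push(x→north)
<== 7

==> maze.move(dir→north)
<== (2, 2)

==> maze.sense(dir→west)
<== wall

==> maze.sense(dir→north)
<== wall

==> maze.sense(dir→east)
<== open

==> stack.push(x→east)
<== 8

==> maze.move(dir→east)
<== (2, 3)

==> maze.sense(dir→south)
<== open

==> stack.push(x→south)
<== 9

==> maze.move(dir→south)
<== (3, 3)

==> maze.sense(dir→south)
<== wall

==> maze.sense(dir→east)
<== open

==> stack.push(x→east)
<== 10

==> maze.move(dir→east)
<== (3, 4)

==> maze.sense(dir→south)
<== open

==> stack.push(x→south)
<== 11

==> maze.move(dir→south)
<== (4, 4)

==> maze.sense(dir→south)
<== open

==> stack.push(x→south)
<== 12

==> maze.move(dir→south)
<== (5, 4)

==> maze.sense(dir→south)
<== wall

==> maze.sense(dir→west)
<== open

==> stack.push(x→west)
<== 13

==> maze.move(dir→west)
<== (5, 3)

==> maze.sense(dir→south)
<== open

==> stack.push(x→south)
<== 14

==> maze.move(dir→south)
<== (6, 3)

==> stack.pop()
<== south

==> maze.move(dir→north)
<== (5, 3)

==> stack.pop()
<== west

==> maze.move(dir→east)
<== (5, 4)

==> maze.sense(dir→east)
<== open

==> stack.push(x→east)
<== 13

==> maze.move(dir→east)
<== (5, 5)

==> maze.sense(dir→south)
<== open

==> stack.push(x→south)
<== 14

==> maze.move(dir→south)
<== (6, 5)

==> maze.sense(dir→east)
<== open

==> stack.push(x→east)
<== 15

==> maze.move(dir→east)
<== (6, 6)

==> maze.sense(dir→north)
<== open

==> stack.push(x→north)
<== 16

==> maze.move(dir→north)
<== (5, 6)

==> maze.sense(dir→north)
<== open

==> stack.push(x→north)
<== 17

==> maze.move(dir→north)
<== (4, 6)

==> maze.sense(dir→west)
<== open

==> stack.push(x→west)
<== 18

==> maze.move(dir→west)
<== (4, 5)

==> maze.sense(dir→north)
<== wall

==> stack.pop()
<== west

==> maze.move(dir→east)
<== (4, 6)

==> maze.sense(dir→north)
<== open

==> stack.push(x→north)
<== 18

==> maze.move(dir→north)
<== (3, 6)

==> maze.sense(dir→north)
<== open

==> stack.push(x→north)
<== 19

==> maze.move(dir→north)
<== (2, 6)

==> maze.sense(dir→west)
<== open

==> stack.push(x→west)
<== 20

==> maze.move(dir→west)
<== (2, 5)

==> maze.sense(dir→west)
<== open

==> stack.push(x→west)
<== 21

==> maze.move(dir→west)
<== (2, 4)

==> maze.sense(dir→north)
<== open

==> stack.push(x→north)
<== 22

==> maze.move(dir→north)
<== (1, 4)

==> maze.sense(dir→west)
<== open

==> stack.push(x→west)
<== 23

==> maze.move(dir→west)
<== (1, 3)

==> maze.sense(dir→north)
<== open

==> stack.push(x→north)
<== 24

==> maze.move(dir→north)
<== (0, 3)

==> maze.sense(dir→west)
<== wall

==> maze.sense(dir→east)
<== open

==> stack.push(x→east)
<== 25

==> maze.move(dir→east)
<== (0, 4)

==> maze.sense(dir→east)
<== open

==> stack.push(x→east)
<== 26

==> maze.move(dir→east)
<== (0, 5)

==> maze.sense(dir→south)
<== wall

==> maze.sense(dir→east)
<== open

==> stack.push(x→east)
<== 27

==> maze.move(dir→east)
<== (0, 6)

==> maze.sense(dir→south)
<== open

==> stack.push(x→south)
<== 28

==> maze.move(dir→south)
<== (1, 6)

==> maze.sense(dir→east)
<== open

==> stack.push(x→east)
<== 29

==> maze.move(dir→east)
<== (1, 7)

==> maze.sense(dir→south)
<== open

==> stack.push(x→south)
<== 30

==> maze.move(dir→south)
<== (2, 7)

==> maze.sense(dir→south)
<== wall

==> stack.pop()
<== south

==> maze.move(dir→north)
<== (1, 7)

==> maze.sense(dir→north)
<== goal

==> maze.move(dir→north)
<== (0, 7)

Answer: (0, 7)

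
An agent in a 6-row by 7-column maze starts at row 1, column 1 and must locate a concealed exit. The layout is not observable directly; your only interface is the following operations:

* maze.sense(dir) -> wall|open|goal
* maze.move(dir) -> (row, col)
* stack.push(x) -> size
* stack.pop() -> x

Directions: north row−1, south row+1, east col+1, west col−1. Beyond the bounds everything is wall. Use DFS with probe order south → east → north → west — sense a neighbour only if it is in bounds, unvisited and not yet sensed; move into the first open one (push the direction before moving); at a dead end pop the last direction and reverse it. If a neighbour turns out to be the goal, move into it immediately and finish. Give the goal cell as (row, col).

CALL maze.sense[dir='south']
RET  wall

CALL maze.sense[dir='east']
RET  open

CALL stack.push[x='east']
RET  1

CALL maze.move[dir='east']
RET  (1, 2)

CALL maze.sense[dir='south']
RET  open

CALL stack.push[x='south']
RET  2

CALL maze.move[dir='south']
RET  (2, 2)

CALL maze.sense[dir='south']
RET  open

CALL stack.push[x='south']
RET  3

CALL maze.move[dir='south']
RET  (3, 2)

CALL maze.sense[dir='south']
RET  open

CALL stack.push[x='south']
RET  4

CALL maze.move[dir='south']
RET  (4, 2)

CALL maze.sense[dir='south']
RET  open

CALL stack.push[x='south']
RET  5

CALL maze.move[dir='south']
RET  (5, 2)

CALL maze.sense[dir='east']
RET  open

CALL stack.push[x='east']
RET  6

CALL maze.move[dir='east']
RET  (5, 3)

CALL maze.sense[dir='east']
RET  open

CALL stack.push[x='east']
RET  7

CALL maze.move[dir='east']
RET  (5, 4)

CALL maze.sense[dir='east']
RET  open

CALL stack.push[x='east']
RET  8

CALL maze.move[dir='east']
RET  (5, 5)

CALL maze.sense[dir='east']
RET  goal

CALL maze.move[dir='east']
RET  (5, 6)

Answer: (5, 6)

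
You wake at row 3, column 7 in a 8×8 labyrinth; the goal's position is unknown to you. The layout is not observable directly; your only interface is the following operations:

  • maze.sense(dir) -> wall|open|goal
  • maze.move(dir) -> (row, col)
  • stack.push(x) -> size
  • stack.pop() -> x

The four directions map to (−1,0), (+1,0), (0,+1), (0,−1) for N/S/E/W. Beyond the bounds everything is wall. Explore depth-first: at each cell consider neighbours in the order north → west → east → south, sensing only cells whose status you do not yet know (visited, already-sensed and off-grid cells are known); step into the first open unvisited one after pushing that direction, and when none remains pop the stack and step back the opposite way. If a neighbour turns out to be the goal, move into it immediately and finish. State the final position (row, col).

# 1. maze.sense(dir='north') -> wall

# 2. maze.sense(dir='west') -> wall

# 3. maze.sense(dir='south') -> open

# 4. stack.push(x='south') -> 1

# 5. maze.move(dir='south') -> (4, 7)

# 6. maze.sense(dir='west') -> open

# 7. stack.push(x='west') -> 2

# 8. maze.move(dir='west') -> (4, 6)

# 9. maze.sense(dir='west') -> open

# 10. stack.push(x='west') -> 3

# 11. maze.move(dir='west') -> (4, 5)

# 12. maze.sense(dir='north') -> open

# 13. stack.push(x='north') -> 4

# 14. maze.move(dir='north') -> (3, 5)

# 15. maze.sense(dir='north') -> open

# 16. stack.push(x='north') -> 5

# 17. maze.move(dir='north') -> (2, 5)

# 18. maze.sense(dir='north') -> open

# 19. stack.push(x='north') -> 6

# 20. maze.move(dir='north') -> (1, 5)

# 21. maze.sense(dir='north') -> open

# 22. stack.push(x='north') -> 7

# 23. maze.move(dir='north') -> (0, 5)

# 24. maze.sense(dir='west') -> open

# 25. stack.push(x='west') -> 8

# 26. maze.move(dir='west') -> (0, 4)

# 27. maze.sense(dir='west') -> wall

# 28. maze.sense(dir='south') -> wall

# 29. stack.pop() -> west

# 30. maze.move(dir='east') -> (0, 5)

# 31. maze.sense(dir='east') -> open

# 32. stack.push(x='east') -> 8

# 33. maze.move(dir='east') -> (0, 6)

# 34. maze.sense(dir='east') -> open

# 35. stack.push(x='east') -> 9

# 36. maze.move(dir='east') -> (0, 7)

# 37. maze.sense(dir='south') -> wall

# 38. stack.pop() -> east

# 39. maze.move(dir='west') -> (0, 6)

# 40. maze.sense(dir='south') -> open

# 41. stack.push(x='south') -> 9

# 42. maze.move(dir='south') -> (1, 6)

# 43. maze.sense(dir='south') -> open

# 44. stack.push(x='south') -> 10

# 45. maze.move(dir='south') -> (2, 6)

# 46. stack.pop() -> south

# 47. maze.move(dir='north') -> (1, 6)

# 48. stack.pop() -> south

# 49. maze.move(dir='north') -> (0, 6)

# 50. stack.pop() -> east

# 51. maze.move(dir='west') -> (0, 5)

# 52. stack.pop() -> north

# 53. maze.move(dir='south') -> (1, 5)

# 54. stack.pop() -> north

# 55. maze.move(dir='south') -> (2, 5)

# 56. maze.sense(dir='west') -> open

# 57. stack.push(x='west') -> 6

# 58. maze.move(dir='west') -> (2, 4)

# 59. maze.sense(dir='west') -> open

# 60. stack.push(x='west') -> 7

# 61. maze.move(dir='west') -> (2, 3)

# 62. maze.sense(dir='north') -> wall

# 63. maze.sense(dir='west') -> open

# 64. stack.push(x='west') -> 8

# 65. maze.move(dir='west') -> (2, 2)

# 66. maze.sense(dir='north') -> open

# 67. stack.push(x='north') -> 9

# 68. maze.move(dir='north') -> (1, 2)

# 69. maze.sense(dir='north') -> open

# 70. stack.push(x='north') -> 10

# 71. maze.move(dir='north') -> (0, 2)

# 72. maze.sense(dir='west') -> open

# 73. stack.push(x='west') -> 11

# 74. maze.move(dir='west') -> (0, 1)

# 75. maze.sense(dir='west') -> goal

# 76. maze.move(dir='west') -> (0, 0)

Answer: (0, 0)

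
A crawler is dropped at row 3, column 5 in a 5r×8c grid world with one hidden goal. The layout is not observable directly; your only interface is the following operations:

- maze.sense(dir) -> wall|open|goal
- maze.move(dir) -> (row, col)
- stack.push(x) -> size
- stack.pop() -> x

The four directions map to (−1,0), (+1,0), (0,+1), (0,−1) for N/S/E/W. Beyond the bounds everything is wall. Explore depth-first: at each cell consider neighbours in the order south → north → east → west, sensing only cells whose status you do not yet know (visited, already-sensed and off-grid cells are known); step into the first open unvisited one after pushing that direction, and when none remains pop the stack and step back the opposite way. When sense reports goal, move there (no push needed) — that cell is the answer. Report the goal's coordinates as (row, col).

Step: maze.sense[dir: south]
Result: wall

Step: maze.sense[dir: north]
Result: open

Step: stack.push[x: north]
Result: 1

Step: maze.move[dir: north]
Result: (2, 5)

Step: maze.sense[dir: north]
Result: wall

Step: maze.sense[dir: east]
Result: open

Step: stack.push[x: east]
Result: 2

Step: maze.move[dir: east]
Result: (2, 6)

Step: maze.sense[dir: south]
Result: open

Step: stack.push[x: south]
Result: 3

Step: maze.move[dir: south]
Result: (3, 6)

Step: maze.sense[dir: south]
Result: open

Step: stack.push[x: south]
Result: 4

Step: maze.move[dir: south]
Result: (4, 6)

Step: maze.sense[dir: east]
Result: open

Step: stack.push[x: east]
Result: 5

Step: maze.move[dir: east]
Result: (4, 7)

Step: maze.sense[dir: north]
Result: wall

Step: stack.pop[]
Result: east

Step: maze.move[dir: west]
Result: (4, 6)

Step: stack.pop[]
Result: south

Step: maze.move[dir: north]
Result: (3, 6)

Step: stack.pop[]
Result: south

Step: maze.move[dir: north]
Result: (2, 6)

Step: maze.sense[dir: north]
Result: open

Step: stack.push[x: north]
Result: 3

Step: maze.move[dir: north]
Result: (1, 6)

Step: maze.sense[dir: north]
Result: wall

Step: maze.sense[dir: east]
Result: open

Step: stack.push[x: east]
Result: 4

Step: maze.move[dir: east]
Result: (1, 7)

Step: maze.sense[dir: south]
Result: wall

Step: maze.sense[dir: north]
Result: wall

Step: stack.pop[]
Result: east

Step: maze.move[dir: west]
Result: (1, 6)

Step: stack.pop[]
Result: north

Step: maze.move[dir: south]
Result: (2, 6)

Step: stack.pop[]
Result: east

Step: maze.move[dir: west]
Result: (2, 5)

Step: maze.sense[dir: west]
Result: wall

Step: stack.pop[]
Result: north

Step: maze.move[dir: south]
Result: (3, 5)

Step: maze.sense[dir: west]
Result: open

Step: stack.push[x: west]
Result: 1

Step: maze.move[dir: west]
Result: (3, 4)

Step: maze.sense[dir: south]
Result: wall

Step: maze.sense[dir: west]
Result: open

Step: stack.push[x: west]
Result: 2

Step: maze.move[dir: west]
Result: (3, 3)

Step: maze.sense[dir: south]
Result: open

Step: stack.push[x: south]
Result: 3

Step: maze.move[dir: south]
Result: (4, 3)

Step: maze.sense[dir: west]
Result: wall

Step: stack.pop[]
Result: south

Step: maze.move[dir: north]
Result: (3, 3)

Step: maze.sense[dir: north]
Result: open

Step: stack.push[x: north]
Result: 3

Step: maze.move[dir: north]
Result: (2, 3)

Step: maze.sense[dir: north]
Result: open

Step: stack.push[x: north]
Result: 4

Step: maze.move[dir: north]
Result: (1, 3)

Step: maze.sense[dir: north]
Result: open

Step: stack.push[x: north]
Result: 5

Step: maze.move[dir: north]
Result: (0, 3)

Step: maze.sense[dir: east]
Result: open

Step: stack.push[x: east]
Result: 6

Step: maze.move[dir: east]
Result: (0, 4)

Step: maze.sense[dir: south]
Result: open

Step: stack.push[x: south]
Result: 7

Step: maze.move[dir: south]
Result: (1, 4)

Step: stack.pop[]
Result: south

Step: maze.move[dir: north]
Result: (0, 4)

Step: maze.sense[dir: east]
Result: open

Step: stack.push[x: east]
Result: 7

Step: maze.move[dir: east]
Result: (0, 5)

Step: stack.pop[]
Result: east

Step: maze.move[dir: west]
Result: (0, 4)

Step: stack.pop[]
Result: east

Step: maze.move[dir: west]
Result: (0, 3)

Step: maze.sense[dir: west]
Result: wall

Step: stack.pop[]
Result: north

Step: maze.move[dir: south]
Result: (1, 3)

Step: maze.sense[dir: west]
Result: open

Step: stack.push[x: west]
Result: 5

Step: maze.move[dir: west]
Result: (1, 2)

Step: maze.sense[dir: south]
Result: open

Step: stack.push[x: south]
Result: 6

Step: maze.move[dir: south]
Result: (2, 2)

Step: maze.sense[dir: south]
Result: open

Step: stack.push[x: south]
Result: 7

Step: maze.move[dir: south]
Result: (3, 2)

Step: maze.sense[dir: west]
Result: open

Step: stack.push[x: west]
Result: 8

Step: maze.move[dir: west]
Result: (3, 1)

Step: maze.sense[dir: south]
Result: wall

Step: maze.sense[dir: north]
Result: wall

Step: maze.sense[dir: west]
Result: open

Step: stack.push[x: west]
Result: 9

Step: maze.move[dir: west]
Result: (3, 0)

Step: maze.sense[dir: south]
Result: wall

Step: maze.sense[dir: north]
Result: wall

Step: stack.pop[]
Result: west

Step: maze.move[dir: east]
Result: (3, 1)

Step: stack.pop[]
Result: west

Step: maze.move[dir: east]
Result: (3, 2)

Step: stack.pop[]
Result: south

Step: maze.move[dir: north]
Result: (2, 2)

Step: stack.pop[]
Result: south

Step: maze.move[dir: north]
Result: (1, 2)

Step: maze.sense[dir: west]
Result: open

Step: stack.push[x: west]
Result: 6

Step: maze.move[dir: west]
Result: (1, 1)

Step: maze.sense[dir: north]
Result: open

Step: stack.push[x: north]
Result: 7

Step: maze.move[dir: north]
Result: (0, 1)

Step: maze.sense[dir: west]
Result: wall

Step: stack.pop[]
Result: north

Step: maze.move[dir: south]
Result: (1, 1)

Step: maze.sense[dir: west]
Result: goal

Step: maze.move[dir: west]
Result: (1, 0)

Answer: (1, 0)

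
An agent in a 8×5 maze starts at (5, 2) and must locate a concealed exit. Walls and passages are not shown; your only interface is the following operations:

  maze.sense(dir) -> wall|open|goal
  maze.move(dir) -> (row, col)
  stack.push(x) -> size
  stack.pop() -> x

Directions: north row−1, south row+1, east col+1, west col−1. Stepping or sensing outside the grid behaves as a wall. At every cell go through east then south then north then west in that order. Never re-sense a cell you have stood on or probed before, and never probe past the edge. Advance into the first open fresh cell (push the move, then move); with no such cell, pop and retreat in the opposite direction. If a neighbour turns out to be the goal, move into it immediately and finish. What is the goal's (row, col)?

> maze.sense dir: east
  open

> stack.push x: east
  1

> maze.move dir: east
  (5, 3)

> maze.sense dir: east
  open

> stack.push x: east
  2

> maze.move dir: east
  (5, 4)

> maze.sense dir: south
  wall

> maze.sense dir: north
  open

> stack.push x: north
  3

> maze.move dir: north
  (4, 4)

> maze.sense dir: north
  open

> stack.push x: north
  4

> maze.move dir: north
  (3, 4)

> maze.sense dir: north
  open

> stack.push x: north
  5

> maze.move dir: north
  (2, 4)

> maze.sense dir: north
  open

> stack.push x: north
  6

> maze.move dir: north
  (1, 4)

> maze.sense dir: north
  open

> stack.push x: north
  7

> maze.move dir: north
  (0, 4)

> maze.sense dir: west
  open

> stack.push x: west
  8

> maze.move dir: west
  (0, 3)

> maze.sense dir: south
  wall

> maze.sense dir: west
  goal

> maze.move dir: west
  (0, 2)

Answer: (0, 2)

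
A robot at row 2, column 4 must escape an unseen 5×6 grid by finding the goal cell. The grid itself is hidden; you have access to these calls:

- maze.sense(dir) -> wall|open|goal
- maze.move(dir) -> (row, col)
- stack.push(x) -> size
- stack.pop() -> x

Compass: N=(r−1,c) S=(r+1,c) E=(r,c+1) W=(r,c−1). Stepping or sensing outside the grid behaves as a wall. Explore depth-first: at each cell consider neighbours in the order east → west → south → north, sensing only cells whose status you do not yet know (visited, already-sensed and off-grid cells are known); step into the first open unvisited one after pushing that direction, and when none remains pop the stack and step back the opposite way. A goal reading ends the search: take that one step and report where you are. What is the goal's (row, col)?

Action: maze.sense[dir: east]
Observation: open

Action: stack.push[x: east]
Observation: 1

Action: maze.move[dir: east]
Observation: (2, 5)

Action: maze.sense[dir: south]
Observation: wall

Action: maze.sense[dir: north]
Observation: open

Action: stack.push[x: north]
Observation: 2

Action: maze.move[dir: north]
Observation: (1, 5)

Action: maze.sense[dir: west]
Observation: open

Action: stack.push[x: west]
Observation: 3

Action: maze.move[dir: west]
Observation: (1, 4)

Action: maze.sense[dir: west]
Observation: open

Action: stack.push[x: west]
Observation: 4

Action: maze.move[dir: west]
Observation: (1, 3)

Action: maze.sense[dir: west]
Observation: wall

Action: maze.sense[dir: south]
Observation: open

Action: stack.push[x: south]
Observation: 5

Action: maze.move[dir: south]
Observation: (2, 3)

Action: maze.sense[dir: west]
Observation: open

Action: stack.push[x: west]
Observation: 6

Action: maze.move[dir: west]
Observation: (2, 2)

Action: maze.sense[dir: west]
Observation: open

Action: stack.push[x: west]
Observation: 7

Action: maze.move[dir: west]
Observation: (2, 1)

Action: maze.sense[dir: west]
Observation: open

Action: stack.push[x: west]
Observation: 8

Action: maze.move[dir: west]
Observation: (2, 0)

Action: maze.sense[dir: south]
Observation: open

Action: stack.push[x: south]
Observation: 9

Action: maze.move[dir: south]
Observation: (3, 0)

Action: maze.sense[dir: east]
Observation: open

Action: stack.push[x: east]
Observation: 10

Action: maze.move[dir: east]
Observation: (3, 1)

Action: maze.sense[dir: east]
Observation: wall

Action: maze.sense[dir: south]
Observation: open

Action: stack.push[x: south]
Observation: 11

Action: maze.move[dir: south]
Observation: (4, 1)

Action: maze.sense[dir: east]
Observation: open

Action: stack.push[x: east]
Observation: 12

Action: maze.move[dir: east]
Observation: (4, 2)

Action: maze.sense[dir: east]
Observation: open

Action: stack.push[x: east]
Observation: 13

Action: maze.move[dir: east]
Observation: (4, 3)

Action: maze.sense[dir: east]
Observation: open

Action: stack.push[x: east]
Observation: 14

Action: maze.move[dir: east]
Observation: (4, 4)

Action: maze.sense[dir: east]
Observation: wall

Action: maze.sense[dir: north]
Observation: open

Action: stack.push[x: north]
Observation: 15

Action: maze.move[dir: north]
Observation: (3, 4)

Action: maze.sense[dir: west]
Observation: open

Action: stack.push[x: west]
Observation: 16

Action: maze.move[dir: west]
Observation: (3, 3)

Action: stack.pop[]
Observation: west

Action: maze.move[dir: east]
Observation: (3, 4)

Action: stack.pop[]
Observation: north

Action: maze.move[dir: south]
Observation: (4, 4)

Action: stack.pop[]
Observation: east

Action: maze.move[dir: west]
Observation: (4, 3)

Action: stack.pop[]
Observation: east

Action: maze.move[dir: west]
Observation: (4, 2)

Action: stack.pop[]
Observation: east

Action: maze.move[dir: west]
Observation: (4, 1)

Action: maze.sense[dir: west]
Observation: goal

Action: maze.move[dir: west]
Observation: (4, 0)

Answer: (4, 0)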